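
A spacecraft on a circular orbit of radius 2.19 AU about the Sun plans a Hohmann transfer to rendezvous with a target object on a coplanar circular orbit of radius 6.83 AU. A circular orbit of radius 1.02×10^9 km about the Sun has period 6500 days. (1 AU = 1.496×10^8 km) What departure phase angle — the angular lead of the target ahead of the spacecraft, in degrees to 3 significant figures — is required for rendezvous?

φ = 83.4°

From Kepler's third law T² = 4π²r³/μ at r = 1.02×10^9 km, T = 6500 days = 6500 × 86400 s = 5.616×10^8 s: μ = 4π²r³/T² = 1.32833×10^11 km³/s².
In km: r₁ = 2.19 × 1.496×10^8 = 3.27624×10^8 km; r₂ = 6.83 × 1.496×10^8 = 1.021768×10^9 km.
Semi-major axis of the transfer orbit: a_t = (3.27624×10^8 + 1.021768×10^9)/2 = 6.74696×10^8 km.
Transfer time t = π√(a_t³/μ) = 1.5106×10^8 s.
Target angular speed ω₂ = √(μ/r₂³) = 1.1159×10^-8 rad/s.
Angle swept by the target during transfer: ω₂·t = 1.6857 rad = 96.58°.
Arrival is 180° from departure on the ellipse, so φ = 180° − 96.58° = 83.4°.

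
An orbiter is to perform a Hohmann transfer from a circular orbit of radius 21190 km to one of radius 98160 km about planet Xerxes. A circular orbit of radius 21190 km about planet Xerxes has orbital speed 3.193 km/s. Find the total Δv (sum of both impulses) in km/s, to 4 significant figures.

Δv = 1.502 km/s

From the circular-orbit relation v² = μ/r at r = 21190 km: μ = v²r = (3.193)² × 21190 = 2.16037×10^5 km³/s².
Semi-major axis of the transfer orbit: a_t = (21190 + 98160)/2 = 59675 km.
At r₁ the circular-orbit speed is v₁ = √(μ/r₁) = 3.1930 km/s.
On the transfer ellipse at r₁, v² = μ(2/r − 1/a) gives v_p = √[μ(2/r₁ − 1/a_t)] = 4.0952 km/s.
First burn Δv₁ = |v_p − v₁| = 0.9022 km/s.
Circular speed at r₂: v₂ = √(μ/r₂) = 1.4835 km/s.
Transfer-orbit speed at r₂: v_a = √[μ(2/r₂ − 1/a_t)] = 0.88403 km/s.
Second burn Δv₂ = |v₂ − v_a| = 0.5995 km/s.
Δv = Δv₁ + Δv₂ = 0.9022 + 0.5995 = 1.502 km/s.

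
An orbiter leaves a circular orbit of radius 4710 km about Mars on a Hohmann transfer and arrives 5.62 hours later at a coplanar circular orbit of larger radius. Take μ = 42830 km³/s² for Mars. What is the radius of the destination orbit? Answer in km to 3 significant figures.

r₂ = 19500 km

Transfer time t = 5.62 hours = 20232 s, and t = π√(a_t³/μ).
So a_t = (μ t²/π²)^(1/3) = (42830 × (20232)² / π²)^(1/3) = 12111 km.
Since a_t = (r₁ + r₂)/2, r₂ = 2a_t − r₁ = 2×12111 − 4710 = 19512 km.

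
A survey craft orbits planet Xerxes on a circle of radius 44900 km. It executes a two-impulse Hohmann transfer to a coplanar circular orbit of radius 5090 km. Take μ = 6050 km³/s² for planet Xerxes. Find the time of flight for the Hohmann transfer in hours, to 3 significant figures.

Transfer-ellipse semi-major axis a_t = (r₁ + r₂)/2 = (44900 + 5090)/2 = 24995 km.
Half the transfer-orbit period gives t = π√(a_t³/μ) = 1.596×10^5 s.
Converting: 1.596×10^5 s ÷ 3600 s/hour = 44.3 hours.

t = 44.3 hours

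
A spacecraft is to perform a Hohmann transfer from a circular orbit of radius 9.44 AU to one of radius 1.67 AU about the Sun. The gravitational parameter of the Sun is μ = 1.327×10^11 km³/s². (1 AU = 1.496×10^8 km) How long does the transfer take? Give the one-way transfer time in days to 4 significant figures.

In km: r₁ = 9.44 × 1.496×10^8 = 1.412224×10^9 km; r₂ = 1.67 × 1.496×10^8 = 2.49832×10^8 km.
The Hohmann ellipse has a_t = (r₁ + r₂)/2 = 8.31028×10^8 km.
Half the transfer-orbit period gives t = π√(a_t³/μ) = 2.066×10^8 s.
Converting: 2.066×10^8 s ÷ 86400 s/day = 2391 days.

t = 2391 days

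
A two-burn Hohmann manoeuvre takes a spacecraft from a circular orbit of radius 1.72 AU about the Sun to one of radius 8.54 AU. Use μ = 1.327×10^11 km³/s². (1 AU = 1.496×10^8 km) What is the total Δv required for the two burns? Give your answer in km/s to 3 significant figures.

In km: r₁ = 1.72 × 1.496×10^8 = 2.57312×10^8 km; r₂ = 8.54 × 1.496×10^8 = 1.277584×10^9 km.
The Hohmann ellipse has a_t = (r₁ + r₂)/2 = 7.67448×10^8 km.
Circular speed at r₁: v₁ = √(μ/r₁) = √(1.327×10^11/2.57312×10^8) = 22.7094 km/s.
On the transfer ellipse at r₁, vis-viva equation gives v_p = √[μ(2/r₁ − 1/a_t)] = 29.3005 km/s.
First burn Δv₁ = |v_p − v₁| = 6.591 km/s.
Circular speed at r₂: v₂ = √(μ/r₂) = 10.1916 km/s.
Transfer-orbit speed at r₂: v_a = √[μ(2/r₂ − 1/a_t)] = 5.90128 km/s.
Second burn Δv₂ = |v₂ − v_a| = 4.290 km/s.
Total Δv = Δv₁ + Δv₂ = 10.88 km/s.

Δv = 10.9 km/s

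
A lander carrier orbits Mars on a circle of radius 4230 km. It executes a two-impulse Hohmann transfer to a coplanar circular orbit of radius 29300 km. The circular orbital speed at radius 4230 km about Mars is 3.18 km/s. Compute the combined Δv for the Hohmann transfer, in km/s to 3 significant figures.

From the circular-orbit relation v² = μ/r at r = 4230 km: μ = v²r = (3.18)² × 4230 = 42775.5 km³/s².
The Hohmann ellipse has a_t = (r₁ + r₂)/2 = 16765 km.
At r₁ the circular-orbit speed is v₁ = √(μ/r₁) = 3.180 km/s.
On the transfer ellipse at r₁, vis-viva equation gives v_p = √[μ(2/r₁ − 1/a_t)] = 4.204 km/s.
First burn Δv₁ = |v_p − v₁| = 1.024 km/s.
At r₂, v₂ = √(μ/r₂) = 1.20827 km/s.
Transfer-orbit speed at r₂: v_a = √[μ(2/r₂ − 1/a_t)] = 0.606921 km/s.
Second burn Δv₂ = |v₂ − v_a| = 0.6013 km/s.
Total Δv = Δv₁ + Δv₂ = 1.625 km/s.

Δv = 1.63 km/s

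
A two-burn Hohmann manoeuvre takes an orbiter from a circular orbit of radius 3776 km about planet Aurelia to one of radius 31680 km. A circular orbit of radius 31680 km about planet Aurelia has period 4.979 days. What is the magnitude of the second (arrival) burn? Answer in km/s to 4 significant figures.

From Kepler's third law T² = 4π²r³/μ at r = 31680 km, T = 4.979 days = 4.979 × 86400 s = 4.301856×10^5 s: μ = 4π²r³/T² = 6782.71 km³/s².
The Hohmann ellipse has a_t = (r₁ + r₂)/2 = 17728 km.
On the circular orbit at r = 31680 km, v_c = √(μ/r) = 0.4627 km/s.
Transfer-orbit speed at the same r (vis-viva, a = a_t): v_t = √[μ(2/r − 1/a_t)] = 0.2135 km/s.
Δv₂ = |v_t − v_c| = |0.2135 − 0.4627| = 0.2492 km/s.

Δv₂ = 0.2492 km/s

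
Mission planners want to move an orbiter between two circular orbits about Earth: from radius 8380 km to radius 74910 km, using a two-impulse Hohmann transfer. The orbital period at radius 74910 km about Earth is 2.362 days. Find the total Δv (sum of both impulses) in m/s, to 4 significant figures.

Δv = 3624 m/s

From Kepler's third law T² = 4π²r³/μ at r = 74910 km, T = 2.362 days = 2.362 × 86400 s = 2.040768×10^5 s: μ = 4π²r³/T² = 3.98467×10^5 km³/s².
Semi-major axis of the transfer orbit: a_t = (8380 + 74910)/2 = 41645 km.
Circular speed at r₁: v₁ = √(μ/r₁) = √(3.98467×10^5/8380) = 6.89563 km/s.
On the transfer ellipse at r₁, vis-viva gives v_p = √[μ(2/r₁ − 1/a_t)] = 9.24831 km/s.
First burn Δv₁ = |v_p − v₁| = 2.35268 km/s.
At r₂, v₂ = √(μ/r₂) = 2.306354 km/s.
Transfer-orbit speed at r₂: v_a = √[μ(2/r₂ − 1/a_t)] = 1.034586 km/s.
Second burn Δv₂ = |v₂ − v_a| = 1.27177 km/s.
Δv = Δv₁ + Δv₂ = 2.35268 + 1.27177 = 3.624 km/s.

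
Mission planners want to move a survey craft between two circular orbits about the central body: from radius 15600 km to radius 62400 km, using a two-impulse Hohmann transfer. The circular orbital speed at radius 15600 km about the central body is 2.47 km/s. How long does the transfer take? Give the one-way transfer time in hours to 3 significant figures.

t = 21.8 hours

From the circular-orbit relation v² = μ/r at r = 15600 km: μ = v²r = (2.47)² × 15600 = 95174.0 km³/s².
The Hohmann ellipse has a_t = (r₁ + r₂)/2 = 39000 km.
Transfer time t = π√(a_t³/μ) = π√((39000)³ / 95174.0) = 78430 s.
Converting: 78430 s ÷ 3600 s/hour = 21.8 hours.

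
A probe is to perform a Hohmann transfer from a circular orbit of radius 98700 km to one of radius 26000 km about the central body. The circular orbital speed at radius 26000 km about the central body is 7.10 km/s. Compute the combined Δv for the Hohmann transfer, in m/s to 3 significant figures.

Δv = 3120 m/s

From the circular-orbit relation v² = μ/r at r = 26000 km: μ = v²r = (7.10)² × 26000 = 1.31066×10^6 km³/s².
Semi-major axis of the transfer orbit: a_t = (98700 + 26000)/2 = 62350 km.
Circular speed at r₁: v₁ = √(μ/r₁) = √(1.31066×10^6/98700) = 3.644 km/s.
On the transfer ellipse at r₁, vis-viva gives v_a = √[μ(2/r₁ − 1/a_t)] = 2.353 km/s.
First burn Δv₁ = |v_a − v₁| = 1.291 km/s.
At r₂, v₂ = √(μ/r₂) = 7.100 km/s.
Transfer-orbit speed at r₂: v_p = √[μ(2/r₂ − 1/a_t)] = 8.933 km/s.
Second burn Δv₂ = |v₂ − v_p| = 1.833 km/s.
Total Δv = Δv₁ + Δv₂ = 3.124 km/s.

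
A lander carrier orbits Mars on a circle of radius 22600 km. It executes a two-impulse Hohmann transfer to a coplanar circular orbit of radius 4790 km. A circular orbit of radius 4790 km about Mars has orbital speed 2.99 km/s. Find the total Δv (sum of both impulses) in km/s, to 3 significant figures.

From the circular-orbit relation v² = μ/r at r = 4790 km: μ = v²r = (2.99)² × 4790 = 42823.1 km³/s².
Semi-major axis of the transfer orbit: a_t = (22600 + 4790)/2 = 13695 km.
At r₁ the circular-orbit speed is v₁ = √(μ/r₁) = 1.3765 km/s.
On the transfer ellipse at r₁, vis-viva gives v_a = √[μ(2/r₁ − 1/a_t)] = 0.81409 km/s.
First burn Δv₁ = |v_a − v₁| = 0.5624 km/s.
Circular speed at r₂: v₂ = √(μ/r₂) = 2.990 km/s.
Transfer-orbit speed at r₂: v_p = √[μ(2/r₂ − 1/a_t)] = 3.841 km/s.
Second burn Δv₂ = |v₂ − v_p| = 0.8510 km/s.
Δv = Δv₁ + Δv₂ = 0.5624 + 0.8510 = 1.413 km/s.

Δv = 1.41 km/s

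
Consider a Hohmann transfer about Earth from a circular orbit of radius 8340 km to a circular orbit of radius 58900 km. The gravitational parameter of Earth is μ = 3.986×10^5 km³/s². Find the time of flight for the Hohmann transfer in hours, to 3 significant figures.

t = 8.52 hours

Transfer-ellipse semi-major axis a_t = (r₁ + r₂)/2 = (8340 + 58900)/2 = 33620 km.
Transfer time t = π√(a_t³/μ) = π√((33620)³ / 3.986×10^5) = 30670 s.
Converting: 30670 s ÷ 3600 s/hour = 8.52 hours.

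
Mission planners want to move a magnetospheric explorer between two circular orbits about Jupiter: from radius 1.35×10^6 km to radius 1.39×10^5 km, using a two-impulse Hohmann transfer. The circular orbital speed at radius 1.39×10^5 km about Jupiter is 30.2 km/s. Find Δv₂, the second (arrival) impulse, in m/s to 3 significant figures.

From the circular-orbit relation v² = μ/r at r = 1.39×10^5 km: μ = v²r = (30.2)² × 1.39×10^5 = 1.26774×10^8 km³/s².
Semi-major axis of the transfer orbit: a_t = (1.350×10^6 + 1.390×10^5)/2 = 7.445×10^5 km.
Circular speed at r = 1.390×10^5 km: v_c = √(μ/r) = 30.20 km/s.
Vis-viva on the transfer ellipse at r = 1.390×10^5 km gives v_t = √[μ(2/r − 1/a_t)] = 40.67 km/s.
Δv₂ = |v_t − v_c| = |40.67 − 30.20| = 10.47 km/s.

Δv₂ = 10500 m/s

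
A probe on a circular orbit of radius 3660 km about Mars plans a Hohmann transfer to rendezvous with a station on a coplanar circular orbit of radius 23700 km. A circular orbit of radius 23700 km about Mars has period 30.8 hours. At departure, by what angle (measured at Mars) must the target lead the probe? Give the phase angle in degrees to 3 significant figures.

From Kepler's third law T² = 4π²r³/μ at r = 23700 km, T = 30.8 hours = 30.8 × 3600 s = 1.1088×10^5 s: μ = 4π²r³/T² = 42746.3 km³/s².
Transfer-ellipse semi-major axis a_t = (r₁ + r₂)/2 = (3660 + 23700)/2 = 13680 km.
Transfer time t = π√(a_t³/μ) = 24313 s.
The target's mean motion on its circular orbit is ω₂ = √(μ/r₂³) = 5.6667×10^-5 rad/s.
Angle swept by the target during transfer: ω₂·t = 1.3777 rad = 78.94°.
Arrival is 180° from departure on the ellipse, so φ = 180° − 78.94° = 101°.

φ = 101°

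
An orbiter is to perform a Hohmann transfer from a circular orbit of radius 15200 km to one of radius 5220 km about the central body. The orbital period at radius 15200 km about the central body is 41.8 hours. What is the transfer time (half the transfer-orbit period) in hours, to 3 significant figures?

t = 11.5 hours

From Kepler's third law T² = 4π²r³/μ at r = 15200 km, T = 41.8 hours = 41.8 × 3600 s = 1.5048×10^5 s: μ = 4π²r³/T² = 6122.56 km³/s².
Semi-major axis of the transfer orbit: a_t = (15200 + 5220)/2 = 10210 km.
Half the transfer-orbit period gives t = π√(a_t³/μ) = 41420 s.
Converting: 41420 s ÷ 3600 s/hour = 11.5 hours.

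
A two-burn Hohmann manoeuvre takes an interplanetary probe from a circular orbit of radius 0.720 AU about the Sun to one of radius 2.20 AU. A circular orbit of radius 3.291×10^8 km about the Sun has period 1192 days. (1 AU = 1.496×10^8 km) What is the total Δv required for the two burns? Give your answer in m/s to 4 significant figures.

From Kepler's third law T² = 4π²r³/μ at r = 3.291×10^8 km, T = 1192 days = 1192 × 86400 s = 1.029888×10^8 s: μ = 4π²r³/T² = 1.32667×10^11 km³/s².
In km: r₁ = 0.720 × 1.496×10^8 = 1.07712×10^8 km; r₂ = 2.20 × 1.496×10^8 = 3.2912×10^8 km.
Semi-major axis of the transfer orbit: a_t = (1.07712×10^8 + 3.2912×10^8)/2 = 2.18416×10^8 km.
At r₁ the circular-orbit speed is v₁ = √(μ/r₁) = 35.095 km/s.
On the transfer ellipse at r₁, v² = μ(2/r − 1/a) gives v_p = √[μ(2/r₁ − 1/a_t)] = 43.081 km/s.
First burn Δv₁ = |v_p − v₁| = 7.986 km/s.
Circular speed at r₂: v₂ = √(μ/r₂) = 20.077 km/s.
Transfer-orbit speed at r₂: v_a = √[μ(2/r₂ − 1/a_t)] = 14.099 km/s.
Second burn Δv₂ = |v₂ − v_a| = 5.978 km/s.
Δv = Δv₁ + Δv₂ = 7.986 + 5.978 = 13.96 km/s.

Δv = 13960 m/s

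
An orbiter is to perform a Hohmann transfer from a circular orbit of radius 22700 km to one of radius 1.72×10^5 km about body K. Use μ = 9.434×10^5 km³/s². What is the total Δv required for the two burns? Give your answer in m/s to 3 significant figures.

Semi-major axis of the transfer orbit: a_t = (22700 + 1.720×10^5)/2 = 97350 km.
At r₁ the circular-orbit speed is v₁ = √(μ/r₁) = 6.447 km/s.
Transfer-orbit speed at r₁ (v² = μ(2/r − 1/a)): v_p = √[μ(2/r₁ − 1/a_t)] = 8.569 km/s.
First burn Δv₁ = |v_p − v₁| = 2.122 km/s.
Circular speed at r₂: v₂ = √(μ/r₂) = 2.342 km/s.
Transfer-orbit speed at r₂: v_a = √[μ(2/r₂ − 1/a_t)] = 1.131 km/s.
Second burn Δv₂ = |v₂ − v_a| = 1.211 km/s.
Δv = Δv₁ + Δv₂ = 2.122 + 1.211 = 3.333 km/s.

Δv = 3330 m/s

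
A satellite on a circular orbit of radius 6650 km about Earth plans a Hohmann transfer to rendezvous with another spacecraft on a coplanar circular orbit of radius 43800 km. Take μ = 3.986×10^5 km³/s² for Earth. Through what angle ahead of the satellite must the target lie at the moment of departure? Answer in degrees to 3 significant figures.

Semi-major axis of the transfer orbit: a_t = (6650 + 43800)/2 = 25225 km.
The half-period of the transfer ellipse is t = π√(a_t³/μ) = 19940 s.
The target's mean motion on its circular orbit is ω₂ = √(μ/r₂³) = 6.887×10^-5 rad/s.
Angle swept by the target during transfer: ω₂·t = 1.373 rad = 78.67°.
The satellite traverses 180° on the transfer ellipse, so the target must lead by 180° − 78.67° = 101°.

φ = 101°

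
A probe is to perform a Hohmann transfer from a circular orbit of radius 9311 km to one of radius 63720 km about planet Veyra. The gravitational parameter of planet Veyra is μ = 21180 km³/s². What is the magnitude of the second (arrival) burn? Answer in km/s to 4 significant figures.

The Hohmann ellipse has a_t = (r₁ + r₂)/2 = 36515.5 km.
Circular speed at r = 63720 km: v_c = √(μ/r) = 0.5765 km/s.
Transfer-orbit speed at the same r (vis-viva, a = a_t): v_t = √[μ(2/r − 1/a_t)] = 0.2911 km/s.
Δv₂ = |v_t − v_c| = |0.2911 − 0.5765| = 0.2854 km/s.

Δv₂ = 0.2854 km/s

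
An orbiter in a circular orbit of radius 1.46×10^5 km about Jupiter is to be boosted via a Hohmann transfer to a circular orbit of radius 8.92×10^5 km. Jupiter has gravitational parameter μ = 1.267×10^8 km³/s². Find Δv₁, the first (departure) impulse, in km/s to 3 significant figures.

Transfer-ellipse semi-major axis a_t = (r₁ + r₂)/2 = (1.460×10^5 + 8.920×10^5)/2 = 5.190×10^5 km.
On the circular orbit at r = 1.460×10^5 km, v_c = √(μ/r) = 29.459 km/s.
Vis-viva on the transfer ellipse at r = 1.460×10^5 km gives v_t = √[μ(2/r − 1/a_t)] = 38.620 km/s.
Δv₁ = |v_t − v_c| = |38.620 − 29.459| = 9.161 km/s.

Δv₁ = 9.16 km/s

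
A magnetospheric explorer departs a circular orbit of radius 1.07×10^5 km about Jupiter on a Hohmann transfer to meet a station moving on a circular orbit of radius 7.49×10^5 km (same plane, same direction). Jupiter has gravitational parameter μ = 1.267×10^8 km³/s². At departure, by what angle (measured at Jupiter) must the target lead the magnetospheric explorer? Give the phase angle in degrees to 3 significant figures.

φ = 102°

Semi-major axis of the transfer orbit: a_t = (1.070×10^5 + 7.490×10^5)/2 = 4.280×10^5 km.
Transfer time t = π√(a_t³/μ) = 78150 s.
The target's mean motion on its circular orbit is ω₂ = √(μ/r₂³) = 1.736×10^-5 rad/s.
Angle swept by the target during transfer: ω₂·t = 1.357 rad = 77.75°.
Arrival is 180° from departure on the ellipse, so φ = 180° − 77.75° = 102°.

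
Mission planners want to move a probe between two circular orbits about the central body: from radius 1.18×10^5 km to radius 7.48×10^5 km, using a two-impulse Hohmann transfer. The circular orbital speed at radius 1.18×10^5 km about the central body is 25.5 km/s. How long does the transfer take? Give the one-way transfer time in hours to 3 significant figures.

t = 28.4 hours

From the circular-orbit relation v² = μ/r at r = 1.18×10^5 km: μ = v²r = (25.5)² × 1.18×10^5 = 7.67295×10^7 km³/s².
The Hohmann ellipse has a_t = (r₁ + r₂)/2 = 4.330×10^5 km.
By Kepler's third law the transfer-orbit period is T = 2π√(a_t³/μ), so t = T/2 = 1.022×10^5 s.
Converting: 1.022×10^5 s ÷ 3600 s/hour = 28.4 hours.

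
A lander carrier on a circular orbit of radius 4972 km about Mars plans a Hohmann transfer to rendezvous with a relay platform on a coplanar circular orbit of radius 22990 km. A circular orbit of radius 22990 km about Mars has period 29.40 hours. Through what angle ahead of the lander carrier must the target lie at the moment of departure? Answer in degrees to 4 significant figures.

From Kepler's third law T² = 4π²r³/μ at r = 22990 km, T = 29.40 hours = 29.40 × 3600 s = 1.0584×10^5 s: μ = 4π²r³/T² = 42823.0 km³/s².
The Hohmann ellipse has a_t = (r₁ + r₂)/2 = 13981 km.
The half-period of the transfer ellipse is t = π√(a_t³/μ) = 25100 s.
The target's mean motion on its circular orbit is ω₂ = √(μ/r₂³) = 5.936×10^-5 rad/s.
Angle swept by the target during transfer: ω₂·t = 1.4899 rad = 85.36°.
Arrival is 180° from departure on the ellipse, so φ = 180° − 85.36° = 94.64°.

φ = 94.64°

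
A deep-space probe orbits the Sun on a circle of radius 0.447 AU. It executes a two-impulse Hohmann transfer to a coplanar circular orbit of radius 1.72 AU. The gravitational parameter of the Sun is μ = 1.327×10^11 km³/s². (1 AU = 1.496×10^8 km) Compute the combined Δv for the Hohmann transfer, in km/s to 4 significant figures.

In km: r₁ = 0.447 × 1.496×10^8 = 6.68712×10^7 km; r₂ = 1.72 × 1.496×10^8 = 2.57312×10^8 km.
The Hohmann ellipse has a_t = (r₁ + r₂)/2 = 1.620916×10^8 km.
Circular speed at r₁: v₁ = √(μ/r₁) = √(1.327×10^11/6.68712×10^7) = 44.55 km/s.
On the transfer ellipse at r₁, vis-viva equation gives v_p = √[μ(2/r₁ − 1/a_t)] = 56.13 km/s.
First burn Δv₁ = |v_p − v₁| = 11.58 km/s.
At r₂, v₂ = √(μ/r₂) = 22.709 km/s.
Transfer-orbit speed at r₂: v_a = √[μ(2/r₂ − 1/a_t)] = 14.586 km/s.
Second burn Δv₂ = |v₂ − v_a| = 8.123 km/s.
Total Δv = Δv₁ + Δv₂ = 19.70 km/s.

Δv = 19.70 km/s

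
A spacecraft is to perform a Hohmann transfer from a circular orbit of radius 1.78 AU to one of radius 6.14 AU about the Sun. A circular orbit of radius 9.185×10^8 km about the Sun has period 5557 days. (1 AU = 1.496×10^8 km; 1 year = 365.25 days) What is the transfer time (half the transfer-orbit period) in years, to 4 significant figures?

From Kepler's third law T² = 4π²r³/μ at r = 9.185×10^8 km, T = 5557 days = 5557 × 86400 s = 4.801248×10^8 s: μ = 4π²r³/T² = 1.32706×10^11 km³/s².
In km: r₁ = 1.78 × 1.496×10^8 = 2.66288×10^8 km; r₂ = 6.14 × 1.496×10^8 = 9.18544×10^8 km.
Transfer-ellipse semi-major axis a_t = (r₁ + r₂)/2 = (2.66288×10^8 + 9.18544×10^8)/2 = 5.92416×10^8 km.
Transfer time t = π√(a_t³/μ) = π√((5.92416×10^8)³ / 1.32706×10^11) = 1.2435×10^8 s.
Converting: 1.2435×10^8 s ÷ 3.15576×10^7 s/year (365.25 × 86400) = 3.940 years.

t = 3.940 years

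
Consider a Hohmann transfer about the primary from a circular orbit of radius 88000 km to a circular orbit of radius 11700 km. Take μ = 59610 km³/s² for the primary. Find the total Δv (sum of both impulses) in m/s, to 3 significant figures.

Semi-major axis of the transfer orbit: a_t = (88000 + 11700)/2 = 49850 km.
At r₁ the circular-orbit speed is v₁ = √(μ/r₁) = 0.8230 km/s.
On the transfer ellipse at r₁, vis-viva gives v_a = √[μ(2/r₁ − 1/a_t)] = 0.3987 km/s.
First burn Δv₁ = |v_a − v₁| = 0.4243 km/s.
At r₂, v₂ = √(μ/r₂) = 2.2572 km/s.
Transfer-orbit speed at r₂: v_p = √[μ(2/r₂ − 1/a_t)] = 2.9990 km/s.
Second burn Δv₂ = |v₂ − v_p| = 0.7418 km/s.
Δv = Δv₁ + Δv₂ = 0.4243 + 0.7418 = 1.166 km/s.

Δv = 1170 m/s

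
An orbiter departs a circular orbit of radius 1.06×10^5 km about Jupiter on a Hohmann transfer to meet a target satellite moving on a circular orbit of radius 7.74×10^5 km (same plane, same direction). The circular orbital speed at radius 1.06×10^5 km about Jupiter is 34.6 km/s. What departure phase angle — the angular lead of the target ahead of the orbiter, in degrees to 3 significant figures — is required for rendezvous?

From the circular-orbit relation v² = μ/r at r = 1.06×10^5 km: μ = v²r = (34.6)² × 1.06×10^5 = 1.26899×10^8 km³/s².
Transfer-ellipse semi-major axis a_t = (r₁ + r₂)/2 = (1.060×10^5 + 7.740×10^5)/2 = 4.400×10^5 km.
The half-period of the transfer ellipse is t = π√(a_t³/μ) = 81395 s.
The target's mean motion on its circular orbit is ω₂ = √(μ/r₂³) = 1.6543×10^-5 rad/s.
Angle swept by the target during transfer: ω₂·t = 1.3465 rad = 77.15°.
Arrival is 180° from departure on the ellipse, so φ = 180° − 77.15° = 103°.

φ = 103°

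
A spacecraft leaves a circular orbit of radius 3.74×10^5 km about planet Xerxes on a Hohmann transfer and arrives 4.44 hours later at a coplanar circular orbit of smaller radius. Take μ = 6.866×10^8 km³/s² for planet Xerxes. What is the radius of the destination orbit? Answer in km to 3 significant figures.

Transfer time t = 4.44 hours = 15984 s, and t = π√(a_t³/μ).
So a_t = (μ t²/π²)^(1/3) = (6.866×10^8 × (15984)² / π²)^(1/3) = 2.6097×10^5 km.
Since a_t = (r₁ + r₂)/2, r₂ = 2a_t − r₁ = 2×2.6097×10^5 − 3.740×10^5 = 1.4794×10^5 km.

r₂ = 1.48×10^5 km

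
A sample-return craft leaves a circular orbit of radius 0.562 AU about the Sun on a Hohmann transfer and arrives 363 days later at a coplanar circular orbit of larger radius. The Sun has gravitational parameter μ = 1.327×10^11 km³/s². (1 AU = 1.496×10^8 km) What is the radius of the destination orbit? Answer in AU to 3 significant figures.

In km: r₁ = 0.562 × 1.496×10^8 = 8.40752×10^7 km.
Transfer time t = 363 days = 3.13632×10^7 s, and t = π√(a_t³/μ).
So a_t = (μ t²/π²)^(1/3) = (1.327×10^11 × (3.13632×10^7)² / π²)^(1/3) = 2.3649×10^8 km.
Since a_t = (r₁ + r₂)/2, r₂ = 2a_t − r₁ = 2×2.3649×10^8 − 8.40752×10^7 = 3.889048×10^8 km.
In AU: r₂ = 3.889048×10^8 / 1.496×10^8 = 2.60 AU.

r₂ = 2.60 AU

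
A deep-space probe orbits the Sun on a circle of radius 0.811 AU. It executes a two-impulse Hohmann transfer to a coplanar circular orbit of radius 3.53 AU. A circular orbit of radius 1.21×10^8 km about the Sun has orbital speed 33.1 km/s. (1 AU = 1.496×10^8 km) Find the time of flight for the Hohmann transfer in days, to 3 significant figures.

From the circular-orbit relation v² = μ/r at r = 1.21×10^8 km: μ = v²r = (33.1)² × 1.21×10^8 = 1.32569×10^11 km³/s².
In km: r₁ = 0.811 × 1.496×10^8 = 1.213256×10^8 km; r₂ = 3.53 × 1.496×10^8 = 5.28088×10^8 km.
The Hohmann ellipse has a_t = (r₁ + r₂)/2 = 3.247068×10^8 km.
Half the transfer-orbit period gives t = π√(a_t³/μ) = 5.049×10^7 s.
Converting: 5.049×10^7 s ÷ 86400 s/day = 584 days.

t = 584 days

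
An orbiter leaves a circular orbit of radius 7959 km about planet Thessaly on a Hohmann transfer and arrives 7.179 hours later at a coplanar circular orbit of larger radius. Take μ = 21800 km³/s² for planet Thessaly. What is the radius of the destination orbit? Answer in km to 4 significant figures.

r₂ = 14810 km

Transfer time t = 7.179 hours = 25844.4 s, and t = π√(a_t³/μ).
So a_t = (μ t²/π²)^(1/3) = (21800 × (25844.4)² / π²)^(1/3) = 11384 km.
Since a_t = (r₁ + r₂)/2, r₂ = 2a_t − r₁ = 2×11384 − 7959 = 14809 km.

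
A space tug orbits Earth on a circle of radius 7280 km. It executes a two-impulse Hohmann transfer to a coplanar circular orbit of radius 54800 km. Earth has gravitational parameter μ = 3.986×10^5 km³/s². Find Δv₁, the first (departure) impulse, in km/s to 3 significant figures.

Δv₁ = 2.43 km/s

Transfer-ellipse semi-major axis a_t = (r₁ + r₂)/2 = (7280 + 54800)/2 = 31040 km.
On the circular orbit at r = 7280 km, v_c = √(μ/r) = 7.400 km/s.
Vis-viva on the transfer ellipse at r = 7280 km gives v_t = √[μ(2/r − 1/a_t)] = 9.832 km/s.
Δv₁ = |v_t − v_c| = |9.832 − 7.400| = 2.432 km/s.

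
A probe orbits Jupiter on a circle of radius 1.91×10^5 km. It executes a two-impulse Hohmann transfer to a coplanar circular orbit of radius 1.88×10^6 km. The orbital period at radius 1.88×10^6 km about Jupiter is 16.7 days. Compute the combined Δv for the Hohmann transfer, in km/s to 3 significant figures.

Δv = 13.6 km/s

From Kepler's third law T² = 4π²r³/μ at r = 1.88×10^6 km, T = 16.7 days = 16.7 × 86400 s = 1.44288×10^6 s: μ = 4π²r³/T² = 1.26001×10^8 km³/s².
Transfer-ellipse semi-major axis a_t = (r₁ + r₂)/2 = (1.910×10^5 + 1.880×10^6)/2 = 1.0355×10^6 km.
At r₁ the circular-orbit speed is v₁ = √(μ/r₁) = 25.6844 km/s.
On the transfer ellipse at r₁, vis-viva gives v_p = √[μ(2/r₁ − 1/a_t)] = 34.6078 km/s.
First burn Δv₁ = |v_p − v₁| = 8.923 km/s.
At r₂, v₂ = √(μ/r₂) = 8.187 km/s.
Transfer-orbit speed at r₂: v_a = √[μ(2/r₂ − 1/a_t)] = 3.516 km/s.
Second burn Δv₂ = |v₂ − v_a| = 4.671 km/s.
Total Δv = Δv₁ + Δv₂ = 13.59 km/s.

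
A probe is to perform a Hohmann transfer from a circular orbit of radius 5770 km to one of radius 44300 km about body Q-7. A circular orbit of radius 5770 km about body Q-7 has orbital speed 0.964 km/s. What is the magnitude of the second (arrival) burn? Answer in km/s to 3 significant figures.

Δv₂ = 0.181 km/s

From the circular-orbit relation v² = μ/r at r = 5770 km: μ = v²r = (0.964)² × 5770 = 5362.04 km³/s².
Semi-major axis of the transfer orbit: a_t = (5770 + 44300)/2 = 25035 km.
Circular speed at r = 44300 km: v_c = √(μ/r) = 0.3479 km/s.
Vis-viva on the transfer ellipse at r = 44300 km gives v_t = √[μ(2/r − 1/a_t)] = 0.1670 km/s.
Δv₂ = |v_t − v_c| = |0.1670 − 0.3479| = 0.1809 km/s.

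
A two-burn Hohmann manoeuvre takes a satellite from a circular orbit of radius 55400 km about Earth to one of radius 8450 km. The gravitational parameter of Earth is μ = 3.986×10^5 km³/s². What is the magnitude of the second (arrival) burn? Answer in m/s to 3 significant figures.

Δv₂ = 2180 m/s

Semi-major axis of the transfer orbit: a_t = (55400 + 8450)/2 = 31925 km.
On the circular orbit at r = 8450 km, v_c = √(μ/r) = 6.8682 km/s.
Transfer-orbit speed at the same r (vis-viva, a = a_t): v_t = √[μ(2/r − 1/a_t)] = 9.0475 km/s.
Δv₂ = |v_t − v_c| = |9.0475 − 6.8682| = 2.179 km/s.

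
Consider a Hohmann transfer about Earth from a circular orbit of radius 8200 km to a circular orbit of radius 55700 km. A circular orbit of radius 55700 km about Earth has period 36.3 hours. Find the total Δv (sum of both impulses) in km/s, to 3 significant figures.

Δv = 3.56 km/s

From Kepler's third law T² = 4π²r³/μ at r = 55700 km, T = 36.3 hours = 36.3 × 3600 s = 1.3068×10^5 s: μ = 4π²r³/T² = 3.99491×10^5 km³/s².
Semi-major axis of the transfer orbit: a_t = (8200 + 55700)/2 = 31950 km.
Circular speed at r₁: v₁ = √(μ/r₁) = √(3.99491×10^5/8200) = 6.980 km/s.
On the transfer ellipse at r₁, vis-viva equation gives v_p = √[μ(2/r₁ − 1/a_t)] = 9.216 km/s.
First burn Δv₁ = |v_p − v₁| = 2.236 km/s.
At r₂, v₂ = √(μ/r₂) = 2.678 km/s.
Transfer-orbit speed at r₂: v_a = √[μ(2/r₂ − 1/a_t)] = 1.357 km/s.
Second burn Δv₂ = |v₂ − v_a| = 1.321 km/s.
Total Δv = Δv₁ + Δv₂ = 3.557 km/s.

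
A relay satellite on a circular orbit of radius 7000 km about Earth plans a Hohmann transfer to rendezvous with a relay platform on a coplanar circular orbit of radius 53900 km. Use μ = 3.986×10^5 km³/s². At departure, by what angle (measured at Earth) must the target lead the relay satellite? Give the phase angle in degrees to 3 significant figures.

The Hohmann ellipse has a_t = (r₁ + r₂)/2 = 30450 km.
The half-period of the transfer ellipse is t = π√(a_t³/μ) = 26440 s.
Target angular speed ω₂ = √(μ/r₂³) = 5.045×10^-5 rad/s.
Angle swept by the target during transfer: ω₂·t = 1.334 rad = 76.43°.
Arrival is 180° from departure on the ellipse, so φ = 180° − 76.43° = 104°.

φ = 104°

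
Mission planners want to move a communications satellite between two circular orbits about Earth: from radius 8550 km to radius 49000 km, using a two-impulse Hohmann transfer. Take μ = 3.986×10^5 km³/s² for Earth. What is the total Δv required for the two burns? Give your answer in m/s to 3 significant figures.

The Hohmann ellipse has a_t = (r₁ + r₂)/2 = 28775 km.
At r₁ the circular-orbit speed is v₁ = √(μ/r₁) = 6.827875 km/s.
Transfer-orbit speed at r₁ (vis-viva equation): v_p = √[μ(2/r₁ − 1/a_t)] = 8.909964 km/s.
First burn Δv₁ = |v_p − v₁| = 2.08209 km/s.
At r₂, v₂ = √(μ/r₂) = 2.85214 km/s.
Transfer-orbit speed at r₂: v_a = √[μ(2/r₂ − 1/a_t)] = 1.55470 km/s.
Second burn Δv₂ = |v₂ − v_a| = 1.29744 km/s.
Total Δv = Δv₁ + Δv₂ = 3.380 km/s.

Δv = 3380 m/s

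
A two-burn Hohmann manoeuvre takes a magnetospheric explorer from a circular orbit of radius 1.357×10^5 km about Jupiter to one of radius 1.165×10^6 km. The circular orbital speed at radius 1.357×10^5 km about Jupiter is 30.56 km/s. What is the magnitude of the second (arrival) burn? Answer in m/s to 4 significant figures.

From the circular-orbit relation v² = μ/r at r = 1.357×10^5 km: μ = v²r = (30.56)² × 1.357×10^5 = 1.26732×10^8 km³/s².
Transfer-ellipse semi-major axis a_t = (r₁ + r₂)/2 = (1.357×10^5 + 1.165×10^6)/2 = 6.5035×10^5 km.
On the circular orbit at r = 1.165×10^6 km, v_c = √(μ/r) = 10.43 km/s.
Transfer-orbit speed at the same r (vis-viva, a = a_t): v_t = √[μ(2/r − 1/a_t)] = 4.764 km/s.
Δv₂ = |v_t − v_c| = |4.764 − 10.43| = 5.666 km/s.

Δv₂ = 5666 m/s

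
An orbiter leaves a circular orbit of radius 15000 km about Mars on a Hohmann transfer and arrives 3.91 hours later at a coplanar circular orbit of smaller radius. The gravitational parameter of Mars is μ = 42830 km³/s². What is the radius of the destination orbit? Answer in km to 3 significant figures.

r₂ = 4020 km

Transfer time t = 3.91 hours = 14076 s, and t = π√(a_t³/μ).
So a_t = (μ t²/π²)^(1/3) = (42830 × (14076)² / π²)^(1/3) = 9509.0 km.
Since a_t = (r₁ + r₂)/2, r₂ = 2a_t − r₁ = 2×9509.0 − 15000 = 4018 km.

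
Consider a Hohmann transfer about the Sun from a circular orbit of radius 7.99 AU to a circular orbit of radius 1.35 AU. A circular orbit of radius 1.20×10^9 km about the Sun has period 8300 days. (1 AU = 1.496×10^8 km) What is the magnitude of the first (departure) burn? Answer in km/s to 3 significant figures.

From Kepler's third law T² = 4π²r³/μ at r = 1.20×10^9 km, T = 8300 days = 8300 × 86400 s = 7.1712×10^8 s: μ = 4π²r³/T² = 1.32654×10^11 km³/s².
In km: r₁ = 7.99 × 1.496×10^8 = 1.195304×10^9 km; r₂ = 1.35 × 1.496×10^8 = 2.0196×10^8 km.
Transfer-ellipse semi-major axis a_t = (r₁ + r₂)/2 = (1.195304×10^9 + 2.0196×10^8)/2 = 6.98632×10^8 km.
Circular speed at r = 1.195304×10^9 km: v_c = √(μ/r) = 10.535 km/s.
Vis-viva on the transfer ellipse at r = 1.195304×10^9 km gives v_t = √[μ(2/r − 1/a_t)] = 5.6641 km/s.
Δv₁ = |v_t − v_c| = |5.6641 − 10.535| = 4.871 km/s.

Δv₁ = 4.87 km/s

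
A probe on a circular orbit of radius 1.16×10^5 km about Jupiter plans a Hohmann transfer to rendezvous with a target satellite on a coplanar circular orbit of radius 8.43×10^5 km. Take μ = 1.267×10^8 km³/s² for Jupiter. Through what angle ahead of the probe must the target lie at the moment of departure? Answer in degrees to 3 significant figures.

φ = 103°

Semi-major axis of the transfer orbit: a_t = (1.160×10^5 + 8.430×10^5)/2 = 4.795×10^5 km.
Transfer time t = π√(a_t³/μ) = 92671 s.
Target angular speed ω₂ = √(μ/r₂³) = 1.4543×10^-5 rad/s.
Angle swept by the target during transfer: ω₂·t = 1.3477 rad = 77.22°.
The probe traverses 180° on the transfer ellipse, so the target must lead by 180° − 77.22° = 103°.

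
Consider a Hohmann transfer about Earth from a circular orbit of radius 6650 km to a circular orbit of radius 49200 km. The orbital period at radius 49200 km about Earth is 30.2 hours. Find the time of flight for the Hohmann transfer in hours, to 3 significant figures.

t = 6.46 hours

From Kepler's third law T² = 4π²r³/μ at r = 49200 km, T = 30.2 hours = 30.2 × 3600 s = 1.0872×10^5 s: μ = 4π²r³/T² = 3.97774×10^5 km³/s².
The Hohmann ellipse has a_t = (r₁ + r₂)/2 = 27925 km.
By Kepler's third law the transfer-orbit period is T = 2π√(a_t³/μ), so t = T/2 = 23240 s.
Converting: 23240 s ÷ 3600 s/hour = 6.46 hours.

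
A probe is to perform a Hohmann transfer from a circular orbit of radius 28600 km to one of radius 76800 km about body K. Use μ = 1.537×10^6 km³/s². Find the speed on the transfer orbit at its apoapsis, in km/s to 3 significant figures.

Transfer-ellipse semi-major axis a_t = (r₁ + r₂)/2 = (28600 + 76800)/2 = 52700 km.
The apoapsis of the transfer ellipse is at r = 76800 km.
From the vis-viva equation, v = √[μ(2/r − 1/a_t)] = 3.296 km/s.

v = 3.30 km/s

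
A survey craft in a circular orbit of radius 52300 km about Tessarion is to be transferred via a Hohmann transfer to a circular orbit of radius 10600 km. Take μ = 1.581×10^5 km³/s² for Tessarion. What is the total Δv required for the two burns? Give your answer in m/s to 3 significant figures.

Semi-major axis of the transfer orbit: a_t = (52300 + 10600)/2 = 31450 km.
Circular speed at r₁: v₁ = √(μ/r₁) = √(1.581×10^5/52300) = 1.73866 km/s.
Transfer-orbit speed at r₁ (v² = μ(2/r − 1/a)): v_a = √[μ(2/r₁ − 1/a_t)] = 1.00939 km/s.
First burn Δv₁ = |v_a − v₁| = 0.72927 km/s.
At r₂, v₂ = √(μ/r₂) = 3.8620 km/s.
Transfer-orbit speed at r₂: v_p = √[μ(2/r₂ − 1/a_t)] = 4.9803 km/s.
Second burn Δv₂ = |v₂ − v_p| = 1.1183 km/s.
Δv = Δv₁ + Δv₂ = 0.72927 + 1.1183 = 1.848 km/s.

Δv = 1850 m/s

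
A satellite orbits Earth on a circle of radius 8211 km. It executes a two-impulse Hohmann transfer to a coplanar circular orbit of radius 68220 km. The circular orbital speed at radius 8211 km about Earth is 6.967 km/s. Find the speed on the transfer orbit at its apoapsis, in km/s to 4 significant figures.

From the circular-orbit relation v² = μ/r at r = 8211 km: μ = v²r = (6.967)² × 8211 = 3.98554×10^5 km³/s².
Transfer-ellipse semi-major axis a_t = (r₁ + r₂)/2 = (8211 + 68220)/2 = 38215.5 km.
At apoapsis, r = 68220 km.
From the vis-viva equation, v = √[μ(2/r − 1/a_t)] = 1.120 km/s.

v = 1.120 km/s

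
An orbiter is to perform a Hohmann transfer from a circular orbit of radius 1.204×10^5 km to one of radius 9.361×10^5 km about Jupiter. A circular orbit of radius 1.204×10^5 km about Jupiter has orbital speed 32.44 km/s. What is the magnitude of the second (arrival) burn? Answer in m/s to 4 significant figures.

From the circular-orbit relation v² = μ/r at r = 1.204×10^5 km: μ = v²r = (32.44)² × 1.204×10^5 = 1.26703×10^8 km³/s².
Transfer-ellipse semi-major axis a_t = (r₁ + r₂)/2 = (1.204×10^5 + 9.361×10^5)/2 = 5.2825×10^5 km.
Circular speed at r = 9.361×10^5 km: v_c = √(μ/r) = 11.634 km/s.
Vis-viva on the transfer ellipse at r = 9.361×10^5 km gives v_t = √[μ(2/r − 1/a_t)] = 5.5543 km/s.
Δv₂ = |v_t − v_c| = |5.5543 − 11.634| = 6.080 km/s.

Δv₂ = 6080 m/s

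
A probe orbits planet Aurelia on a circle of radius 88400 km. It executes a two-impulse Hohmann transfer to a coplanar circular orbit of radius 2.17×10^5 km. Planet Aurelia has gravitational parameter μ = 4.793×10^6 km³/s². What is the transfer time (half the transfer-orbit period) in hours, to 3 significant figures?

t = 23.8 hours

The Hohmann ellipse has a_t = (r₁ + r₂)/2 = 1.527×10^5 km.
Transfer time t = π√(a_t³/μ) = π√((1.527×10^5)³ / 4.793×10^6) = 85630 s.
Converting: 85630 s ÷ 3600 s/hour = 23.8 hours.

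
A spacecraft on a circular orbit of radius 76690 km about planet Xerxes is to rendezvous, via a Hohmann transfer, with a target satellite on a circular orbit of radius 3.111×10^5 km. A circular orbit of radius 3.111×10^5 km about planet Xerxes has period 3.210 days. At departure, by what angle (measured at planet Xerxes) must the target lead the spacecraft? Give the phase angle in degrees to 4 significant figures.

From Kepler's third law T² = 4π²r³/μ at r = 3.111×10^5 km, T = 3.210 days = 3.210 × 86400 s = 2.77344×10^5 s: μ = 4π²r³/T² = 1.54533×10^7 km³/s².
The Hohmann ellipse has a_t = (r₁ + r₂)/2 = 1.93895×10^5 km.
Transfer time t = π√(a_t³/μ) = 68232 s.
Target angular speed ω₂ = √(μ/r₂³) = 2.2655×10^-5 rad/s.
Angle swept by the target during transfer: ω₂·t = 1.5458 rad = 88.57°.
The spacecraft traverses 180° on the transfer ellipse, so the target must lead by 180° − 88.57° = 91.43°.

φ = 91.43°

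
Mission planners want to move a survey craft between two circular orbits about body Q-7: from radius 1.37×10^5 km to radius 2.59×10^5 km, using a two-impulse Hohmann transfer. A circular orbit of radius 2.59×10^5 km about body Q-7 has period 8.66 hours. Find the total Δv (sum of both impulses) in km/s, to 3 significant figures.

From Kepler's third law T² = 4π²r³/μ at r = 2.59×10^5 km, T = 8.66 hours = 8.66 × 3600 s = 31176 s: μ = 4π²r³/T² = 7.05697×10^8 km³/s².
The Hohmann ellipse has a_t = (r₁ + r₂)/2 = 1.980×10^5 km.
Circular speed at r₁: v₁ = √(μ/r₁) = √(7.05697×10^8/1.370×10^5) = 71.771 km/s.
Transfer-orbit speed at r₁ (v² = μ(2/r − 1/a)): v_p = √[μ(2/r₁ − 1/a_t)] = 82.085 km/s.
First burn Δv₁ = |v_p − v₁| = 10.31 km/s.
At r₂, v₂ = √(μ/r₂) = 52.199 km/s.
Transfer-orbit speed at r₂: v_a = √[μ(2/r₂ − 1/a_t)] = 43.420 km/s.
Second burn Δv₂ = |v₂ − v_a| = 8.779 km/s.
Δv = Δv₁ + Δv₂ = 10.31 + 8.779 = 19.09 km/s.

Δv = 19.1 km/s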